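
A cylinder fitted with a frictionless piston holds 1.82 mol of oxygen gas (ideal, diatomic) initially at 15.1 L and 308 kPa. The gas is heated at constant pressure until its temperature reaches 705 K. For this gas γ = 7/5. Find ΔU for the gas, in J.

15000 J

T₁ = P₁V₁/(nR) = 308×15.1/(1.82×8.314) = 307 K.
Isobaric: P stays 308 kPa; V/T = const ⇒ T₂ = 705 K, V₂ = 34.6 L.
For an ideal gas ΔU = nCvΔT with Cv = (5/2)R = 20.8 J/(mol·K).
ΔU = 1.82×20.8×(705−307) = 15000 J.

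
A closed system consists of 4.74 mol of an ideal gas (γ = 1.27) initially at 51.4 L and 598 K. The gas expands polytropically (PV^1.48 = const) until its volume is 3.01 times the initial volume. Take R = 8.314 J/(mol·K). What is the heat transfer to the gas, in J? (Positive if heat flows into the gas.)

-15700 J

P₁ = nRT₁/V₁ = 4.74×8.314×598/51.4 = 458 kPa.
Polytropic n=1.48: T₂ = T₁(V₁/V₂)^(n−1) = 598×(0.332)^0.48 = 352 K; P₂ = P₁(V₁/V₂)^n = 89.8 kPa.
W = (P₁V₁−P₂V₂)/(n−1) = (458×51.4−89.8×155)/0.48 = 20200 J.
ΔU = nCvΔT = 4.74×30.8×(352−598) = -35900 J.
Q = ΔU + W = -15700 J.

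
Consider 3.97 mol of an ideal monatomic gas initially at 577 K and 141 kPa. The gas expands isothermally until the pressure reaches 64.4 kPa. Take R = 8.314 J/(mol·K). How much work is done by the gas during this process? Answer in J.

14900 J

V₁ = nRT₁/P₁ = 3.97×8.314×577/141 = 135 L.
Isothermal: T stays 577 K; PV = const ⇒ V₂ = 296 L, P₂ = 64.4 kPa.
W = nRT ln(V₂/V₁) = 3.97×8.314×577×ln(2.19) = 14900 J.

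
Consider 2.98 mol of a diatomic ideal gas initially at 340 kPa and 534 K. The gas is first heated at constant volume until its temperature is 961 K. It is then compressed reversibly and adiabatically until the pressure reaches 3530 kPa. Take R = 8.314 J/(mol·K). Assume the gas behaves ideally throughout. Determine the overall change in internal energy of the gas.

V₁ = nRT₁/P₁ = 2.98×8.314×534/340 = 38.9 L.
Step 1 — Isochoric: V stays 38.9 L; P/T = const ⇒ T₂ = 961 K, P₂ = 612 kPa.
W = 0 (no volume change).
ΔU = nCvΔT = 2.98×20.8×(961−534) = 26400 J.
Q = ΔU = 26400 J.
State after step 1: P = 612 kPa, V = 38.9 L, T = 961 K.
Step 2 — Adiabatic: T₂/T₁ = (P₂/P₁)^((γ−1)/γ) ⇒ T₂ = 961×(5.77)^0.286 = 1590 K; V₂ = 11.1 L.
ΔU = nCvΔT = 2.98×20.8×(1590−961) = 38700 J.
Q = 0 for an adiabatic process, so W = −ΔU = -38700 J.
Net over both steps: W = -38700 J, Q = 26400 J, ΔU = 65100 J.

65100 J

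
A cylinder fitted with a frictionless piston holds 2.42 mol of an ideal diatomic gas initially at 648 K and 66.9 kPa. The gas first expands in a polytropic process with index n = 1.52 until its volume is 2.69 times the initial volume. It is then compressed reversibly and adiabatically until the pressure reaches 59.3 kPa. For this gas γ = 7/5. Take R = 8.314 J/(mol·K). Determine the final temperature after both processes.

575 K

V₁ = nRT₁/P₁ = 2.42×8.314×648/66.9 = 195 L.
Step 1 — Polytropic n=1.52: T₂ = T₁(V₁/V₂)^(n−1) = 648×(0.372)^0.52 = 387 K; P₂ = P₁(V₁/V₂)^n = 14.9 kPa.
W = (P₁V₁−P₂V₂)/(n−1) = (66.9×195−14.9×524)/0.52 = 10100 J.
ΔU = nCvΔT = 2.42×20.8×(387−648) = -13100 J.
Q = ΔU + W = -3030 J.
State after step 1: P = 14.9 kPa, V = 524 L, T = 387 K.
Step 2 — Adiabatic: T₂/T₁ = (P₂/P₁)^((γ−1)/γ) ⇒ T₂ = 387×(3.99)^0.286 = 575 K; V₂ = 195 L.
ΔU = nCvΔT = 2.42×20.8×(575−387) = 9450 J.
Q = 0 for an adiabatic process, so W = −ΔU = -9450 J.
Net over both steps: W = 639 J, Q = -3030 J, ΔU = -3660 J.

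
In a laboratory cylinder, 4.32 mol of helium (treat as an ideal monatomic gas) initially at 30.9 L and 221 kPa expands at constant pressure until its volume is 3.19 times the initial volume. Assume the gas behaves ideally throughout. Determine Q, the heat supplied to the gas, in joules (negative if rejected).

T₁ = P₁V₁/(nR) = 221×30.9/(4.32×8.314) = 190 K.
Isobaric: P stays 221 kPa; V/T = const ⇒ T₂ = 607 K, V₂ = 98.6 L.
W = PΔV = 221×(98.6−30.9) kPa·L = 15000 J.
ΔU = nCvΔT = 4.32×12.5×(607−190) = 22400 J.
Q = ΔU + W = nCpΔT = 37400 J.

37400 J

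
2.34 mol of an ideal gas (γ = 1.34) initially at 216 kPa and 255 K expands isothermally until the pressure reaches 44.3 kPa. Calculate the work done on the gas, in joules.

V₁ = nRT₁/P₁ = 2.34×8.314×255/216 = 23.0 L.
Isothermal: T stays 255 K; PV = const ⇒ V₂ = 112 L, P₂ = 44.3 kPa.
W = nRT ln(V₂/V₁) = 2.34×8.314×255×ln(4.88) = 7860 J.
Work done on the gas = −W_by = -7860 J.

-7860 J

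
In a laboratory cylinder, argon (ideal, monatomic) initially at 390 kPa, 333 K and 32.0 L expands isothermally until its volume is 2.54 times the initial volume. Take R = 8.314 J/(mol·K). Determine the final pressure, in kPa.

154 kPa

Isothermal: T stays 333 K; PV = const ⇒ V₂ = 81.3 L, P₂ = 154 kPa.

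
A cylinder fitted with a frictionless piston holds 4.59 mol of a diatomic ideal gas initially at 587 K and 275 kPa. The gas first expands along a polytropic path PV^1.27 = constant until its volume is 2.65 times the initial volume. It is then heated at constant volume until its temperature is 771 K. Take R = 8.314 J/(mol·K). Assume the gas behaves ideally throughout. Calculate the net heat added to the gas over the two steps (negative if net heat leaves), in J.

36700 J

V₁ = nRT₁/P₁ = 4.59×8.314×587/275 = 81.5 L.
Step 1 — Polytropic n=1.27: T₂ = T₁(V₁/V₂)^(n−1) = 587×(0.377)^0.27 = 451 K; P₂ = P₁(V₁/V₂)^n = 79.8 kPa.
W = (P₁V₁−P₂V₂)/(n−1) = (275×81.5−79.8×216)/0.27 = 19200 J.
ΔU = nCvΔT = 4.59×20.8×(451−587) = -13000 J.
Q = ΔU + W = 6240 J.
State after step 1: P = 79.8 kPa, V = 216 L, T = 451 K.
Step 2 — Isochoric: V stays 216 L; P/T = const ⇒ T₂ = 771 K, P₂ = 136 kPa.
W = 0 (no volume change).
ΔU = nCvΔT = 4.59×20.8×(771−451) = 30500 J.
Q = ΔU = 30500 J.
Net over both steps: W = 19200 J, Q = 36700 J, ΔU = 17600 J.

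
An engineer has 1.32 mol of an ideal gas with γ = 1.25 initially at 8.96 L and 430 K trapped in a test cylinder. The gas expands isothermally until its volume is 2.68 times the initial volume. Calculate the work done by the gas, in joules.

P₁ = nRT₁/V₁ = 1.32×8.314×430/8.96 = 527 kPa.
Isothermal: T stays 430 K; PV = const ⇒ V₂ = 24.0 L, P₂ = 197 kPa.
W = nRT ln(V₂/V₁) = 1.32×8.314×430×ln(2.68) = 4650 J.

4650 J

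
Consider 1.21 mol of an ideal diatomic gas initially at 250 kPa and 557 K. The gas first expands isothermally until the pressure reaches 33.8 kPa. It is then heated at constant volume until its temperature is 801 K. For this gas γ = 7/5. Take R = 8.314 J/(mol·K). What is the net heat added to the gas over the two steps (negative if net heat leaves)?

17300 J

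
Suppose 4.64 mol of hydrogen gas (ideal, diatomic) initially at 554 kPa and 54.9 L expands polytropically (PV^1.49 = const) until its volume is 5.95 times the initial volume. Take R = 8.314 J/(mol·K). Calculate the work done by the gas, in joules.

36200 J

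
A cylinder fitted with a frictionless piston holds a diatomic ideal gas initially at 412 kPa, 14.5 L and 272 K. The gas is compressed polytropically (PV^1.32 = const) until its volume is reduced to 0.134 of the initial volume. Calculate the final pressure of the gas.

5850 kPa

Polytropic n=1.32: T₂ = T₁(V₁/V₂)^(n−1) = 272×(7.46)^0.32 = 517 K; P₂ = P₁(V₁/V₂)^n = 5850 kPa.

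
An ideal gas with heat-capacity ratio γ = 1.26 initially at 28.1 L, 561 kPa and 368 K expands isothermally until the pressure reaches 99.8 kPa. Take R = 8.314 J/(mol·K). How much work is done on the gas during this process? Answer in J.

n = P₁V₁/(RT₁) = 561×28.1/(8.314×368) = 5.15 mol.
Isothermal: T stays 368 K; PV = const ⇒ V₂ = 158 L, P₂ = 99.8 kPa.
W = nRT ln(V₂/V₁) = 5.15×8.314×368×ln(5.62) = 27200 J.
Work done on the gas = −W_by = -27200 J.

-27200 J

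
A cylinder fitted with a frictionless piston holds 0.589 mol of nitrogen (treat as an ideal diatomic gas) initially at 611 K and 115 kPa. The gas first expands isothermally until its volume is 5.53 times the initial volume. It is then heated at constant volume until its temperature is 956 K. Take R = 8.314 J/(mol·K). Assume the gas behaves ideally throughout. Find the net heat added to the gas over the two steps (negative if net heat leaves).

9340 J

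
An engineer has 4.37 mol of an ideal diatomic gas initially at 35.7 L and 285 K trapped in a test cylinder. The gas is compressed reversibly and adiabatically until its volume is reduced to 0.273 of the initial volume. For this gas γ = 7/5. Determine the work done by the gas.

P₁ = nRT₁/V₁ = 4.37×8.314×285/35.7 = 290 kPa.
Adiabatic: TV^(γ−1) = const ⇒ T₂ = 285×(3.66)^0.400 = 479 K; PV^γ = const ⇒ P₂ = 1790 kPa.
ΔU = nCvΔT = 4.37×20.8×(479−285) = 17600 J.
Q = 0 for an adiabatic process, so W = −ΔU = -17600 J.

-17600 J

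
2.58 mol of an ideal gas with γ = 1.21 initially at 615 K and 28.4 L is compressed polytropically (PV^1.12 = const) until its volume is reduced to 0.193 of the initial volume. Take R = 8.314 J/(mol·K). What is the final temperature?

749 K

P₁ = nRT₁/V₁ = 2.58×8.314×615/28.4 = 465 kPa.
Polytropic n=1.12: T₂ = T₁(V₁/V₂)^(n−1) = 615×(5.18)^0.12 = 749 K; P₂ = P₁(V₁/V₂)^n = 2930 kPa.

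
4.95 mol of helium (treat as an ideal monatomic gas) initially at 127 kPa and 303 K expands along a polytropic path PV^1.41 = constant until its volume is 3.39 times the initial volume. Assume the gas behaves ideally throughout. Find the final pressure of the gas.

22.7 kPa

V₁ = nRT₁/P₁ = 4.95×8.314×303/127 = 98.2 L.
Polytropic n=1.41: T₂ = T₁(V₁/V₂)^(n−1) = 303×(0.295)^0.41 = 184 K; P₂ = P₁(V₁/V₂)^n = 22.7 kPa.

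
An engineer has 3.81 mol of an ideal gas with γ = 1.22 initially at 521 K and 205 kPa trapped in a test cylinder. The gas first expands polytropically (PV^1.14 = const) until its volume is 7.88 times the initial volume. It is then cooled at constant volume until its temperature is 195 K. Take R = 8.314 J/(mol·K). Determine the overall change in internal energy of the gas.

V₁ = nRT₁/P₁ = 3.81×8.314×521/205 = 80.5 L.
Step 1 — Polytropic n=1.14: T₂ = T₁(V₁/V₂)^(n−1) = 521×(0.127)^0.14 = 390 K; P₂ = P₁(V₁/V₂)^n = 19.5 kPa.
W = (P₁V₁−P₂V₂)/(n−1) = (205×80.5−19.5×634)/0.14 = 29600 J.
ΔU = nCvΔT = 3.81×37.8×(390−521) = -18800 J.
Q = ΔU + W = 10800 J.
State after step 1: P = 19.5 kPa, V = 634 L, T = 390 K.
Step 2 — Isochoric: V stays 634 L; P/T = const ⇒ T₂ = 195 K, P₂ = 9.74 kPa.
W = 0 (no volume change).
ΔU = nCvΔT = 3.81×37.8×(195−390) = -28100 J.
Q = ΔU = -28100 J.
Net over both steps: W = 29600 J, Q = -17400 J, ΔU = -46900 J.

-46900 J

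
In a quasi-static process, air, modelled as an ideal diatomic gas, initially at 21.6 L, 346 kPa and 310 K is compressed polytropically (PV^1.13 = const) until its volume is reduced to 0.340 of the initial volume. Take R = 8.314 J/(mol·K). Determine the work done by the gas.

n = P₁V₁/(RT₁) = 346×21.6/(8.314×310) = 2.90 mol.
Polytropic n=1.13: T₂ = T₁(V₁/V₂)^(n−1) = 310×(2.94)^0.13 = 357 K; P₂ = P₁(V₁/V₂)^n = 1170 kPa.
W = (P₁V₁−P₂V₂)/(n−1) = (346×21.6−1170×7.34)/0.13 = -8660 J.

-8660 J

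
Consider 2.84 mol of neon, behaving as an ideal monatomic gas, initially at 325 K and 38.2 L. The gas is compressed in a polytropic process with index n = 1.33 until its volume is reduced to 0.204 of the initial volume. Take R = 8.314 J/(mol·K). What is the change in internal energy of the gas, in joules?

P₁ = nRT₁/V₁ = 2.84×8.314×325/38.2 = 201 kPa.
Polytropic n=1.33: T₂ = T₁(V₁/V₂)^(n−1) = 325×(4.90)^0.33 = 549 K; P₂ = P₁(V₁/V₂)^n = 1660 kPa.
For an ideal gas ΔU = nCvΔT with Cv = (3/2)R = 12.5 J/(mol·K).
ΔU = 2.84×12.5×(549−325) = 7940 J.

7940 J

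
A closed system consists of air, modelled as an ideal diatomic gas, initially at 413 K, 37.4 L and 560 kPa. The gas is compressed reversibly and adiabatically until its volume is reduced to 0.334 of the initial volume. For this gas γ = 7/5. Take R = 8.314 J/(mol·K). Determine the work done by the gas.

n = P₁V₁/(RT₁) = 560×37.4/(8.314×413) = 6.10 mol.
Adiabatic: TV^(γ−1) = const ⇒ T₂ = 413×(2.99)^0.400 = 640 K; PV^γ = const ⇒ P₂ = 2600 kPa.
ΔU = nCvΔT = 6.10×20.8×(640−413) = 28800 J.
Q = 0 for an adiabatic process, so W = −ΔU = -28800 J.

-28800 J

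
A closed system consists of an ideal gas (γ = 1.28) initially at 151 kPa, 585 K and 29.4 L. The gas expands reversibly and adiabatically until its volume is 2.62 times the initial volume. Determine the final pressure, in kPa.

44.0 kPa

Adiabatic: TV^(γ−1) = const ⇒ T₂ = 585×(0.382)^0.280 = 447 K; PV^γ = const ⇒ P₂ = 44.0 kPa.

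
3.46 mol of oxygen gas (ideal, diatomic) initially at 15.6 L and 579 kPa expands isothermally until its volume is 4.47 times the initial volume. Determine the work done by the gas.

13500 J

T₁ = P₁V₁/(nR) = 579×15.6/(3.46×8.314) = 314 K.
Isothermal: T stays 314 K; PV = const ⇒ V₂ = 69.7 L, P₂ = 130 kPa.
W = nRT ln(V₂/V₁) = 3.46×8.314×314×ln(4.47) = 13500 J.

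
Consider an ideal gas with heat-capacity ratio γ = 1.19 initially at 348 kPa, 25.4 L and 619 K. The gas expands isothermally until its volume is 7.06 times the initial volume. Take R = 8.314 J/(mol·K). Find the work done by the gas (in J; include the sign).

17300 J

n = P₁V₁/(RT₁) = 348×25.4/(8.314×619) = 1.72 mol.
Isothermal: T stays 619 K; PV = const ⇒ V₂ = 179 L, P₂ = 49.3 kPa.
W = nRT ln(V₂/V₁) = 1.72×8.314×619×ln(7.06) = 17300 J.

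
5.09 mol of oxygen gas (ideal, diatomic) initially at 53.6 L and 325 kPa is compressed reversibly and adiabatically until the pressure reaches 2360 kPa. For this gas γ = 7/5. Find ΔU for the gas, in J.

33200 J

T₁ = P₁V₁/(nR) = 325×53.6/(5.09×8.314) = 412 K.
Adiabatic: T₂/T₁ = (P₂/P₁)^((γ−1)/γ) ⇒ T₂ = 412×(7.26)^0.286 = 725 K; V₂ = 13.0 L.
For an ideal gas ΔU = nCvΔT with Cv = (5/2)R = 20.8 J/(mol·K).
ΔU = 5.09×20.8×(725−412) = 33200 J.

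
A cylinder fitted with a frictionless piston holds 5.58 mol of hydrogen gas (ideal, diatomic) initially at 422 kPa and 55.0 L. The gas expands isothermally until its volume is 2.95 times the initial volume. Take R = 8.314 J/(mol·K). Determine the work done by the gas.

T₁ = P₁V₁/(nR) = 422×55.0/(5.58×8.314) = 500 K.
Isothermal: T stays 500 K; PV = const ⇒ V₂ = 162 L, P₂ = 143 kPa.
W = nRT ln(V₂/V₁) = 5.58×8.314×500×ln(2.95) = 25100 J.

25100 J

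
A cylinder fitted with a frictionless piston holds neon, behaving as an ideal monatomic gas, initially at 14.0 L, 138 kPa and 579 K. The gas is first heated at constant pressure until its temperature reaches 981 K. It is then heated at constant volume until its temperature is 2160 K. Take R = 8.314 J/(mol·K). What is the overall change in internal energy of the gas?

7910 J

n = P₁V₁/(RT₁) = 138×14.0/(8.314×579) = 0.401 mol.
Step 1 — Isobaric: P stays 138 kPa; V/T = const ⇒ T₂ = 981 K, V₂ = 23.7 L.
W = PΔV = 138×(23.7−14.0) kPa·L = 1340 J.
ΔU = nCvΔT = 0.401×12.5×(981−579) = 2010 J.
Q = ΔU + W = nCpΔT = 3350 J.
State after step 1: P = 138 kPa, V = 23.7 L, T = 981 K.
Step 2 — Isochoric: V stays 23.7 L; P/T = const ⇒ T₂ = 2160 K, P₂ = 304 kPa.
W = 0 (no volume change).
ΔU = nCvΔT = 0.401×12.5×(2160−981) = 5900 J.
Q = ΔU = 5900 J.
Net over both steps: W = 1340 J, Q = 9250 J, ΔU = 7910 J.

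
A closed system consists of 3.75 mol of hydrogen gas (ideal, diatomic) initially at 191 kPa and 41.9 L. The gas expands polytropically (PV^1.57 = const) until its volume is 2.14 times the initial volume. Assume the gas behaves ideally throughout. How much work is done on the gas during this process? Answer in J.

T₁ = P₁V₁/(nR) = 191×41.9/(3.75×8.314) = 257 K.
Polytropic n=1.57: T₂ = T₁(V₁/V₂)^(n−1) = 257×(0.467)^0.57 = 166 K; P₂ = P₁(V₁/V₂)^n = 57.8 kPa.
W = (P₁V₁−P₂V₂)/(n−1) = (191×41.9−57.8×89.7)/0.57 = 4940 J.
Work done on the gas = −W_by = -4940 J.

-4940 J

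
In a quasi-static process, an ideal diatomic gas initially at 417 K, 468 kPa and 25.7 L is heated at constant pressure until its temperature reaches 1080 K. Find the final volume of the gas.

66.6 L

Isobaric: P stays 468 kPa; V/T = const ⇒ T₂ = 1080 K, V₂ = 66.6 L.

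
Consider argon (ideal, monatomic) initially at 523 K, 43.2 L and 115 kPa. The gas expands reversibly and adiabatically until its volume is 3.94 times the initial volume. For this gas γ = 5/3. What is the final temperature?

Adiabatic: TV^(γ−1) = const ⇒ T₂ = 523×(0.254)^0.667 = 210 K; PV^γ = const ⇒ P₂ = 11.7 kPa.

210 K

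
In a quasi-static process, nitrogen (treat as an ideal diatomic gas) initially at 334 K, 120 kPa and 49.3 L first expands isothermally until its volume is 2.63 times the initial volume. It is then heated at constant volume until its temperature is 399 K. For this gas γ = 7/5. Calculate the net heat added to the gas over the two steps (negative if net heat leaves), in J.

8600 J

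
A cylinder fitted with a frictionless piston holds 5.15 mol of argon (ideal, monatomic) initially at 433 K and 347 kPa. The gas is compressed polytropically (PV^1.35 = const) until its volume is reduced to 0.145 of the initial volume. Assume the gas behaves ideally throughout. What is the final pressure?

4700 kPa

V₁ = nRT₁/P₁ = 5.15×8.314×433/347 = 53.4 L.
Polytropic n=1.35: T₂ = T₁(V₁/V₂)^(n−1) = 433×(6.90)^0.35 = 851 K; P₂ = P₁(V₁/V₂)^n = 4700 kPa.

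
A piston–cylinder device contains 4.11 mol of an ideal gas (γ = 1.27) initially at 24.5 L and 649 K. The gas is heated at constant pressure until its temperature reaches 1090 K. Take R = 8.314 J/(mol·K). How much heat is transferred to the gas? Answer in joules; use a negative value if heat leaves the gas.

70900 J

P₁ = nRT₁/V₁ = 4.11×8.314×649/24.5 = 905 kPa.
Isobaric: P stays 905 kPa; V/T = const ⇒ T₂ = 1090 K, V₂ = 41.1 L.
W = PΔV = 905×(41.1−24.5) kPa·L = 15100 J.
ΔU = nCvΔT = 4.11×30.8×(1090−649) = 55800 J.
Q = ΔU + W = nCpΔT = 70900 J.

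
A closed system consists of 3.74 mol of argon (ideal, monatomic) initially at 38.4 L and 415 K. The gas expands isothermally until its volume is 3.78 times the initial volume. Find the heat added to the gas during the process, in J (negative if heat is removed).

17200 J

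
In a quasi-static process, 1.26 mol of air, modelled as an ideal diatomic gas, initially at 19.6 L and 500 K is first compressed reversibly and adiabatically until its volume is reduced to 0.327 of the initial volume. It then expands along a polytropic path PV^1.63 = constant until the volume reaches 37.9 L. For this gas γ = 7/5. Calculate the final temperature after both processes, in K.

255 K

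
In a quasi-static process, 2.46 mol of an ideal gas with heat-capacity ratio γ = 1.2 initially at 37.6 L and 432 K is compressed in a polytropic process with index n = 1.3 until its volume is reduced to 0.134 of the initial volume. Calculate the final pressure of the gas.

P₁ = nRT₁/V₁ = 2.46×8.314×432/37.6 = 235 kPa.
Polytropic n=1.3: T₂ = T₁(V₁/V₂)^(n−1) = 432×(7.46)^0.30 = 790 K; P₂ = P₁(V₁/V₂)^n = 3200 kPa.

3200 kPa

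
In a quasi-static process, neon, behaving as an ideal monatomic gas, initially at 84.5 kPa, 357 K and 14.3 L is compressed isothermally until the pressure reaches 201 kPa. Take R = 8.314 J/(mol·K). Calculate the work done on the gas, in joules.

1050 J

n = P₁V₁/(RT₁) = 84.5×14.3/(8.314×357) = 0.407 mol.
Isothermal: T stays 357 K; PV = const ⇒ V₂ = 6.01 L, P₂ = 201 kPa.
W = nRT ln(V₂/V₁) = 0.407×8.314×357×ln(0.420) = -1050 J.
Work done on the gas = −W_by = 1050 J.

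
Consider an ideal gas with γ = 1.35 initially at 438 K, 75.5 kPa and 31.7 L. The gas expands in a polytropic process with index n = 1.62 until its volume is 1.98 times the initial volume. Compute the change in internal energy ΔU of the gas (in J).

n = P₁V₁/(RT₁) = 75.5×31.7/(8.314×438) = 0.657 mol.
Polytropic n=1.62: T₂ = T₁(V₁/V₂)^(n−1) = 438×(0.505)^0.62 = 287 K; P₂ = P₁(V₁/V₂)^n = 25.0 kPa.
For an ideal gas ΔU = nCvΔT with Cv = R/(γ−1) = 23.8 J/(mol·K).
ΔU = 0.657×23.8×(287−438) = -2360 J.

-2360 J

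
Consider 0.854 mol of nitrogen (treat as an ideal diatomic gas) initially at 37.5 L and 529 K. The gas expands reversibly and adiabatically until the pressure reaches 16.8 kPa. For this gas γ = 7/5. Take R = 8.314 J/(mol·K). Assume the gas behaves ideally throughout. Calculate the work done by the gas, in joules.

P₁ = nRT₁/V₁ = 0.854×8.314×529/37.5 = 100 kPa.
Adiabatic: T₂/T₁ = (P₂/P₁)^((γ−1)/γ) ⇒ T₂ = 529×(0.168)^0.286 = 318 K; V₂ = 134 L.
ΔU = nCvΔT = 0.854×20.8×(318−529) = -3750 J.
Q = 0 for an adiabatic process, so W = −ΔU = 3750 J.

3750 J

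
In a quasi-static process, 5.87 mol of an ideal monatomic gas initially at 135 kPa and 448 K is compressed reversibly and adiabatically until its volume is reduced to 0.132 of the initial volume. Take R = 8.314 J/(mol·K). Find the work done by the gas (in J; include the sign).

-93700 J

V₁ = nRT₁/P₁ = 5.87×8.314×448/135 = 162 L.
Adiabatic: TV^(γ−1) = const ⇒ T₂ = 448×(7.58)^0.667 = 1730 K; PV^γ = const ⇒ P₂ = 3940 kPa.
ΔU = nCvΔT = 5.87×12.5×(1730−448) = 93700 J.
Q = 0 for an adiabatic process, so W = −ΔU = -93700 J.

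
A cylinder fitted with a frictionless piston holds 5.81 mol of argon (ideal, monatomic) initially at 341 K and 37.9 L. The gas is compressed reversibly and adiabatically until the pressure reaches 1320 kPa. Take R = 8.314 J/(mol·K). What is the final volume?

19.5 L

P₁ = nRT₁/V₁ = 5.81×8.314×341/37.9 = 435 kPa.
Adiabatic: T₂/T₁ = (P₂/P₁)^((γ−1)/γ) ⇒ T₂ = 341×(3.04)^0.400 = 532 K; V₂ = 19.5 L.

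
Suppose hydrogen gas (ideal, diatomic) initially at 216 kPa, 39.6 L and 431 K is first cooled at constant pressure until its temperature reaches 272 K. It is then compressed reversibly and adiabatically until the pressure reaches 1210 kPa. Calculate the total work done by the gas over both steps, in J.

n = P₁V₁/(RT₁) = 216×39.6/(8.314×431) = 2.39 mol.
Step 1 — Isobaric: P stays 216 kPa; V/T = const ⇒ T₂ = 272 K, V₂ = 25.0 L.
W = PΔV = 216×(25.0−39.6) kPa·L = -3160 J.
ΔU = nCvΔT = 2.39×20.8×(272−431) = -7890 J.
Q = ΔU + W = nCpΔT = -11000 J.
State after step 1: P = 216 kPa, V = 25.0 L, T = 272 K.
Step 2 — Adiabatic: T₂/T₁ = (P₂/P₁)^((γ−1)/γ) ⇒ T₂ = 272×(5.60)^0.286 = 445 K; V₂ = 7.30 L.
ΔU = nCvΔT = 2.39×20.8×(445−272) = 8580 J.
Q = 0 for an adiabatic process, so W = −ΔU = -8580 J.
Net over both steps: W = -11700 J, Q = -11000 J, ΔU = 696 J.

-11700 J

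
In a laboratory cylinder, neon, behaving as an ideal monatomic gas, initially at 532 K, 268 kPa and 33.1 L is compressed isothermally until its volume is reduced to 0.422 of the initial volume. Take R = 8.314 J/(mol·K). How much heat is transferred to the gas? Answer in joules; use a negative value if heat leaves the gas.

n = P₁V₁/(RT₁) = 268×33.1/(8.314×532) = 2.01 mol.
Isothermal: T stays 532 K; PV = const ⇒ V₂ = 14.0 L, P₂ = 635 kPa.
ΔU = 0 (ideal gas, T constant).
W = nRT ln(V₂/V₁) = 2.01×8.314×532×ln(0.422) = -7650 J.
Q = ΔU + W = -7650 J.

-7650 J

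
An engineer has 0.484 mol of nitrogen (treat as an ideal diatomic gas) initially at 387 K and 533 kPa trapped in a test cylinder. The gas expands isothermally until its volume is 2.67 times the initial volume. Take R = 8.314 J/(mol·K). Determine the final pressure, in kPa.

V₁ = nRT₁/P₁ = 0.484×8.314×387/533 = 2.92 L.
Isothermal: T stays 387 K; PV = const ⇒ V₂ = 7.80 L, P₂ = 200 kPa.

200 kPa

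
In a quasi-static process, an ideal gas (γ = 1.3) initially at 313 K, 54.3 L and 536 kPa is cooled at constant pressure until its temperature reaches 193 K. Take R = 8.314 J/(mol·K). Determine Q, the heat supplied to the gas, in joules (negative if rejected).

-48400 J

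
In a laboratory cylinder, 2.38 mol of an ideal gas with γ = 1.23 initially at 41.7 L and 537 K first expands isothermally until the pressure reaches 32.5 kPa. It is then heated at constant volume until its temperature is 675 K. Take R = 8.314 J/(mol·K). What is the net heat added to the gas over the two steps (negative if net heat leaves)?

33800 J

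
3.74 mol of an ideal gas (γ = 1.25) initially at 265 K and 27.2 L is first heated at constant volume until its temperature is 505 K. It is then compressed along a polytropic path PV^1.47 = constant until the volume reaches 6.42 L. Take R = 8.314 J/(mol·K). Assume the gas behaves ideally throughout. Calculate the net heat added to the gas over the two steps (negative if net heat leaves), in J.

P₁ = nRT₁/V₁ = 3.74×8.314×265/27.2 = 303 kPa.
Step 1 — Isochoric: V stays 27.2 L; P/T = const ⇒ T₂ = 505 K, P₂ = 577 kPa.
W = 0 (no volume change).
ΔU = nCvΔT = 3.74×33.3×(505−265) = 29900 J.
Q = ΔU = 29900 J.
State after step 1: P = 577 kPa, V = 27.2 L, T = 505 K.
Step 2 — Polytropic n=1.47: T₂ = T₁(V₁/V₂)^(n−1) = 505×(4.24)^0.47 = 995 K; P₂ = P₁(V₁/V₂)^n = 4820 kPa.
W = (P₁V₁−P₂V₂)/(n−1) = (577×27.2−4820×6.42)/0.47 = -32400 J.
ΔU = nCvΔT = 3.74×33.3×(995−505) = 61000 J.
Q = ΔU + W = 28600 J.
Net over both steps: W = -32400 J, Q = 58400 J, ΔU = 90800 J.

58400 J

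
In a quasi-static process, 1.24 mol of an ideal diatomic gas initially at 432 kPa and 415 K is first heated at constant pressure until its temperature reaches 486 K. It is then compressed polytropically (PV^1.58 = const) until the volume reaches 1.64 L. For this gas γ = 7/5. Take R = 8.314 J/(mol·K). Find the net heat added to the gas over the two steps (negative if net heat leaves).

10800 J

V₁ = nRT₁/P₁ = 1.24×8.314×415/432 = 9.90 L.
Step 1 — Isobaric: P stays 432 kPa; V/T = const ⇒ T₂ = 486 K, V₂ = 11.6 L.
W = PΔV = 432×(11.6−9.90) kPa·L = 732 J.
ΔU = nCvΔT = 1.24×20.8×(486−415) = 1830 J.
Q = ΔU + W = nCpΔT = 2560 J.
State after step 1: P = 432 kPa, V = 11.6 L, T = 486 K.
Step 2 — Polytropic n=1.58: T₂ = T₁(V₁/V₂)^(n−1) = 486×(7.07)^0.58 = 1510 K; P₂ = P₁(V₁/V₂)^n = 9500 kPa.
W = (P₁V₁−P₂V₂)/(n−1) = (432×11.6−9500×1.64)/0.58 = -18200 J.
ΔU = nCvΔT = 1.24×20.8×(1510−486) = 26400 J.
Q = ΔU + W = 8200 J.
Net over both steps: W = -17500 J, Q = 10800 J, ΔU = 28300 J.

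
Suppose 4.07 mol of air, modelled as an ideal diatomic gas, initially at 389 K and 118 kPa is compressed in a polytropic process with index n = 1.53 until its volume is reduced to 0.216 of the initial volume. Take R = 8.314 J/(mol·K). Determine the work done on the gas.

V₁ = nRT₁/P₁ = 4.07×8.314×389/118 = 112 L.
Polytropic n=1.53: T₂ = T₁(V₁/V₂)^(n−1) = 389×(4.63)^0.53 = 876 K; P₂ = P₁(V₁/V₂)^n = 1230 kPa.
W = (P₁V₁−P₂V₂)/(n−1) = (118×112−1230×24.1)/0.53 = -31100 J.
Work done on the gas = −W_by = 31100 J.

31100 J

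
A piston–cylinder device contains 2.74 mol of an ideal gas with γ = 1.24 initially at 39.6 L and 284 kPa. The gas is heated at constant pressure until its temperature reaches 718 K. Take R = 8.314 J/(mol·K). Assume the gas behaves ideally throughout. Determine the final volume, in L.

57.6 L

T₁ = P₁V₁/(nR) = 284×39.6/(2.74×8.314) = 494 K.
Isobaric: P stays 284 kPa; V/T = const ⇒ T₂ = 718 K, V₂ = 57.6 L.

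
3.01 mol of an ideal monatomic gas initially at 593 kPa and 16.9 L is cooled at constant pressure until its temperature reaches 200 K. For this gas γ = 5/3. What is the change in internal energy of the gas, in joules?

T₁ = P₁V₁/(nR) = 593×16.9/(3.01×8.314) = 400 K.
Isobaric: P stays 593 kPa; V/T = const ⇒ T₂ = 200 K, V₂ = 8.44 L.
For an ideal gas ΔU = nCvΔT with Cv = (3/2)R = 12.5 J/(mol·K).
ΔU = 3.01×12.5×(200−400) = -7530 J.

-7530 J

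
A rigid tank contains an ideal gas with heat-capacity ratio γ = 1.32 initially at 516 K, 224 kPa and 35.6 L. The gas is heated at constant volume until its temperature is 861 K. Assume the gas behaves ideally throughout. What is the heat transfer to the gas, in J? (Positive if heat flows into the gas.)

n = P₁V₁/(RT₁) = 224×35.6/(8.314×516) = 1.86 mol.
Isochoric: V stays 35.6 L; P/T = const ⇒ T₂ = 861 K, P₂ = 374 kPa.
W = 0 (no volume change).
ΔU = nCvΔT = 1.86×26.0×(861−516) = 16700 J.
Q = ΔU = 16700 J.

16700 J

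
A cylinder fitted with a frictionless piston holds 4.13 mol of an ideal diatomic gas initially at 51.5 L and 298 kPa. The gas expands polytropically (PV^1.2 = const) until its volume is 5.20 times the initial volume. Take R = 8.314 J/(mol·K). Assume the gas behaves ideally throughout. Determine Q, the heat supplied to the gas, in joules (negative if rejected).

10800 J

T₁ = P₁V₁/(nR) = 298×51.5/(4.13×8.314) = 447 K.
Polytropic n=1.2: T₂ = T₁(V₁/V₂)^(n−1) = 447×(0.192)^0.20 = 321 K; P₂ = P₁(V₁/V₂)^n = 41.2 kPa.
W = (P₁V₁−P₂V₂)/(n−1) = (298×51.5−41.2×268)/0.20 = 21600 J.
ΔU = nCvΔT = 4.13×20.8×(321−447) = -10800 J.
Q = ΔU + W = 10800 J.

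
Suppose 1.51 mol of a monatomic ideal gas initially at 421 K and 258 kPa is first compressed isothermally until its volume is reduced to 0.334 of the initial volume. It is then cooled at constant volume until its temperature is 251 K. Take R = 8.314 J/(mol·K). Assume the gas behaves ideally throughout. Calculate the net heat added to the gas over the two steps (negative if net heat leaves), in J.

V₁ = nRT₁/P₁ = 1.51×8.314×421/258 = 20.5 L.
Step 1 — Isothermal: T stays 421 K; PV = const ⇒ V₂ = 6.84 L, P₂ = 772 kPa.
ΔU = 0 (ideal gas, T constant).
W = nRT ln(V₂/V₁) = 1.51×8.314×421×ln(0.334) = -5800 J.
Q = ΔU + W = -5800 J.
State after step 1: P = 772 kPa, V = 6.84 L, T = 421 K.
Step 2 — Isochoric: V stays 6.84 L; P/T = const ⇒ T₂ = 251 K, P₂ = 461 kPa.
W = 0 (no volume change).
ΔU = nCvΔT = 1.51×12.5×(251−421) = -3200 J.
Q = ΔU = -3200 J.
Net over both steps: W = -5800 J, Q = -9000 J, ΔU = -3200 J.

-9000 J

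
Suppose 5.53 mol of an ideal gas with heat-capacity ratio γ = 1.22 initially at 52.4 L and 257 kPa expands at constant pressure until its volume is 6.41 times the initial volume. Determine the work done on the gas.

-72900 J

T₁ = P₁V₁/(nR) = 257×52.4/(5.53×8.314) = 293 K.
Isobaric: P stays 257 kPa; V/T = const ⇒ T₂ = 1880 K, V₂ = 336 L.
W = PΔV = 257×(336−52.4) kPa·L = 72900 J.
Work done on the gas = −W_by = -72900 J.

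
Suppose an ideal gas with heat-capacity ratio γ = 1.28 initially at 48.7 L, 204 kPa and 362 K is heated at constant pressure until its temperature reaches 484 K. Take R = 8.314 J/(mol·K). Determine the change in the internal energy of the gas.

12000 J

n = P₁V₁/(RT₁) = 204×48.7/(8.314×362) = 3.30 mol.
Isobaric: P stays 204 kPa; V/T = const ⇒ T₂ = 484 K, V₂ = 65.1 L.
For an ideal gas ΔU = nCvΔT with Cv = R/(γ−1) = 29.7 J/(mol·K).
ΔU = 3.30×29.7×(484−362) = 12000 J.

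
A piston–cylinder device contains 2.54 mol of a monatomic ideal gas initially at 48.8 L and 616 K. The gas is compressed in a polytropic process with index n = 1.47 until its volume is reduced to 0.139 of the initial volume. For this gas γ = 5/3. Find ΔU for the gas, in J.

29800 J

P₁ = nRT₁/V₁ = 2.54×8.314×616/48.8 = 267 kPa.
Polytropic n=1.47: T₂ = T₁(V₁/V₂)^(n−1) = 616×(7.19)^0.47 = 1560 K; P₂ = P₁(V₁/V₂)^n = 4850 kPa.
For an ideal gas ΔU = nCvΔT with Cv = (3/2)R = 12.5 J/(mol·K).
ΔU = 2.54×12.5×(1560−616) = 29800 J.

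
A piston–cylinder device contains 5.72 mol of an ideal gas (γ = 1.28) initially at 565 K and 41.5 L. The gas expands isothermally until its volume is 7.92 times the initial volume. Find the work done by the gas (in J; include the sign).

55600 J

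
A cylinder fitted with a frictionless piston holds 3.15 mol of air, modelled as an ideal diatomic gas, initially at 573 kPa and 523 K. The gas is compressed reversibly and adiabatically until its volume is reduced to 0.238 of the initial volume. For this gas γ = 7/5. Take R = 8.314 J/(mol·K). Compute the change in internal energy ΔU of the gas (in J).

26600 J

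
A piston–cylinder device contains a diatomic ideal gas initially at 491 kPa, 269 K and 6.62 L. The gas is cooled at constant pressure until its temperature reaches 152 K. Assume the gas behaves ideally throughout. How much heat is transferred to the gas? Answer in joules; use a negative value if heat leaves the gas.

-4950 J

n = P₁V₁/(RT₁) = 491×6.62/(8.314×269) = 1.45 mol.
Isobaric: P stays 491 kPa; V/T = const ⇒ T₂ = 152 K, V₂ = 3.74 L.
W = PΔV = 491×(3.74−6.62) kPa·L = -1410 J.
ΔU = nCvΔT = 1.45×20.8×(152−269) = -3530 J.
Q = ΔU + W = nCpΔT = -4950 J.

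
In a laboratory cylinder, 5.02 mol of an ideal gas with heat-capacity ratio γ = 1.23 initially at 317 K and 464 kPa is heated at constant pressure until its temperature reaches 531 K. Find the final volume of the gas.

V₁ = nRT₁/P₁ = 5.02×8.314×317/464 = 28.5 L.
Isobaric: P stays 464 kPa; V/T = const ⇒ T₂ = 531 K, V₂ = 47.8 L.

47.8 L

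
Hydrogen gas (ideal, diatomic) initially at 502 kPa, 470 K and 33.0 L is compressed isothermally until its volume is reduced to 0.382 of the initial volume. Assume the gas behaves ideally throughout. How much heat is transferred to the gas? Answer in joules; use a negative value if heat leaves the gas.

-15900 J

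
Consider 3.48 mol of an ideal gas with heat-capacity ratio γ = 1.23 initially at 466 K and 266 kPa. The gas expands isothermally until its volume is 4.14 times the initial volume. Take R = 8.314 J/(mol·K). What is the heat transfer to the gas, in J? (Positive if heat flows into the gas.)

V₁ = nRT₁/P₁ = 3.48×8.314×466/266 = 50.7 L.
Isothermal: T stays 466 K; PV = const ⇒ V₂ = 210 L, P₂ = 64.3 kPa.
ΔU = 0 (ideal gas, T constant).
W = nRT ln(V₂/V₁) = 3.48×8.314×466×ln(4.14) = 19200 J.
Q = ΔU + W = 19200 J.

19200 J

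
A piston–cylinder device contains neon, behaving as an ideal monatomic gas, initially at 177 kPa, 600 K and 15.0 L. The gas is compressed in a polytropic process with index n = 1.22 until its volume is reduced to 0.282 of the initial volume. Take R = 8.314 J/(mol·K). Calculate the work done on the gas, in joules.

3880 J

n = P₁V₁/(RT₁) = 177×15.0/(8.314×600) = 0.532 mol.
Polytropic n=1.22: T₂ = T₁(V₁/V₂)^(n−1) = 600×(3.55)^0.22 = 793 K; P₂ = P₁(V₁/V₂)^n = 829 kPa.
W = (P₁V₁−P₂V₂)/(n−1) = (177×15.0−829×4.23)/0.22 = -3880 J.
Work done on the gas = −W_by = 3880 J.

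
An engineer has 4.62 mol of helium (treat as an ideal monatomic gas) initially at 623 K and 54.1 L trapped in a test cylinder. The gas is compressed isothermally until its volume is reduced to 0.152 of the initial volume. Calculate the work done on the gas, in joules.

45100 J

P₁ = nRT₁/V₁ = 4.62×8.314×623/54.1 = 442 kPa.
Isothermal: T stays 623 K; PV = const ⇒ V₂ = 8.22 L, P₂ = 2910 kPa.
W = nRT ln(V₂/V₁) = 4.62×8.314×623×ln(0.152) = -45100 J.
Work done on the gas = −W_by = 45100 J.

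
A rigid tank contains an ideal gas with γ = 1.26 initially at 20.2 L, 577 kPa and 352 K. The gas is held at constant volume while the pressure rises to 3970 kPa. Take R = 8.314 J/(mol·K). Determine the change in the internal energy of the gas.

264000 J

n = P₁V₁/(RT₁) = 577×20.2/(8.314×352) = 3.98 mol.
Isochoric: V stays 20.2 L; P/T = const ⇒ T₂ = 2420 K, P₂ = 3970 kPa.
For an ideal gas ΔU = nCvΔT with Cv = R/(γ−1) = 32.0 J/(mol·K).
ΔU = 3.98×32.0×(2420−352) = 264000 J.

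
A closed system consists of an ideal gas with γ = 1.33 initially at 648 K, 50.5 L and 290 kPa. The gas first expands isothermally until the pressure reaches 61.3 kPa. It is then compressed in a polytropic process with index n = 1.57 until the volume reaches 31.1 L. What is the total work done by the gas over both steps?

n = P₁V₁/(RT₁) = 290×50.5/(8.314×648) = 2.72 mol.
Step 1 — Isothermal: T stays 648 K; PV = const ⇒ V₂ = 239 L, P₂ = 61.3 kPa.
ΔU = 0 (ideal gas, T constant).
W = nRT ln(V₂/V₁) = 2.72×8.314×648×ln(4.73) = 22800 J.
Q = ΔU + W = 22800 J.
State after step 1: P = 61.3 kPa, V = 239 L, T = 648 K.
Step 2 — Polytropic n=1.57: T₂ = T₁(V₁/V₂)^(n−1) = 648×(7.68)^0.57 = 2070 K; P₂ = P₁(V₁/V₂)^n = 1510 kPa.
W = (P₁V₁−P₂V₂)/(n−1) = (61.3×239−1510×31.1)/0.57 = -56400 J.
ΔU = nCvΔT = 2.72×25.2×(2070−648) = 97500 J.
Q = ΔU + W = 41000 J.
Net over both steps: W = -33700 J, Q = 63800 J, ΔU = 97500 J.

-33700 J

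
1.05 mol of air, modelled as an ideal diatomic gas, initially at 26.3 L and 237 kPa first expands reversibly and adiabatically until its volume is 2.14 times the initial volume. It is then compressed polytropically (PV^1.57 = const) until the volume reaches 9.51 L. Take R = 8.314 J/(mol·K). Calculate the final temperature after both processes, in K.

1450 K

T₁ = P₁V₁/(nR) = 237×26.3/(1.05×8.314) = 714 K.
Step 1 — Adiabatic: TV^(γ−1) = const ⇒ T₂ = 714×(0.467)^0.400 = 527 K; PV^γ = const ⇒ P₂ = 81.7 kPa.
ΔU = nCvΔT = 1.05×20.8×(527−714) = -4090 J.
Q = 0 for an adiabatic process, so W = −ΔU = 4090 J.
State after step 1: P = 81.7 kPa, V = 56.3 L, T = 527 K.
Step 2 — Polytropic n=1.57: T₂ = T₁(V₁/V₂)^(n−1) = 527×(5.92)^0.57 = 1450 K; P₂ = P₁(V₁/V₂)^n = 1330 kPa.
W = (P₁V₁−P₂V₂)/(n−1) = (81.7×56.3−1330×9.51)/0.57 = -14200 J.
ΔU = nCvΔT = 1.05×20.8×(1450−527) = 20200 J.
Q = ΔU + W = 6020 J.
Net over both steps: W = -10100 J, Q = 6020 J, ΔU = 16100 J.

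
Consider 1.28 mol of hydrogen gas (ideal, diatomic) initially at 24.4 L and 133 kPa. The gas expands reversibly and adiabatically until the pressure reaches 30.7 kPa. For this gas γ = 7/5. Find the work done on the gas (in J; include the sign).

-2780 J

T₁ = P₁V₁/(nR) = 133×24.4/(1.28×8.314) = 305 K.
Adiabatic: T₂/T₁ = (P₂/P₁)^((γ−1)/γ) ⇒ T₂ = 305×(0.231)^0.286 = 201 K; V₂ = 69.5 L.
ΔU = nCvΔT = 1.28×20.8×(201−305) = -2780 J.
Q = 0 for an adiabatic process, so W = −ΔU = 2780 J.
Work done on the gas = −W_by = -2780 J.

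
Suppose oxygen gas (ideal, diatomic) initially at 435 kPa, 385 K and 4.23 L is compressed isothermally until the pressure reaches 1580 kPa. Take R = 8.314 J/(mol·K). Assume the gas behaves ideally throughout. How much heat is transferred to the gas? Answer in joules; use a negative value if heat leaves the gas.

-2370 J

n = P₁V₁/(RT₁) = 435×4.23/(8.314×385) = 0.575 mol.
Isothermal: T stays 385 K; PV = const ⇒ V₂ = 1.16 L, P₂ = 1580 kPa.
ΔU = 0 (ideal gas, T constant).
W = nRT ln(V₂/V₁) = 0.575×8.314×385×ln(0.275) = -2370 J.
Q = ΔU + W = -2370 J.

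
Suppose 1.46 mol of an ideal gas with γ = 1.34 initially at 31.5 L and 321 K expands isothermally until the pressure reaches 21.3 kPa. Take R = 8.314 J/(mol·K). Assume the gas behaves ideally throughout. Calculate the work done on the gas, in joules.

-6850 J

P₁ = nRT₁/V₁ = 1.46×8.314×321/31.5 = 124 kPa.
Isothermal: T stays 321 K; PV = const ⇒ V₂ = 183 L, P₂ = 21.3 kPa.
W = nRT ln(V₂/V₁) = 1.46×8.314×321×ln(5.81) = 6850 J.
Work done on the gas = −W_by = -6850 J.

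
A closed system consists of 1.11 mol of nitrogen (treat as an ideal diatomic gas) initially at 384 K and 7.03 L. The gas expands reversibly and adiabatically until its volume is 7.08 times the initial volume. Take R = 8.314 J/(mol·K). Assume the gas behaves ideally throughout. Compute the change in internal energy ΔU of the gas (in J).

P₁ = nRT₁/V₁ = 1.11×8.314×384/7.03 = 504 kPa.
Adiabatic: TV^(γ−1) = const ⇒ T₂ = 384×(0.141)^0.400 = 176 K; PV^γ = const ⇒ P₂ = 32.5 kPa.
For an ideal gas ΔU = nCvΔT with Cv = (5/2)R = 20.8 J/(mol·K).
ΔU = 1.11×20.8×(176−384) = -4810 J.

-4810 J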